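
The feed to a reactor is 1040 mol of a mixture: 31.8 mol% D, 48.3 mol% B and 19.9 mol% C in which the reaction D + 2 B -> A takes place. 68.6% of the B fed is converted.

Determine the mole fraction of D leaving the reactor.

B reacted = 0.686 × 502.3 = 344.6 mol; ν_B = −2, so ξ = 344.6/2 = 172.3 mol.
Outlet amounts (n = n₀ + ν ξ):
  D: 330.7 − 1(172.3) = 158.4
  B: 502.3 − 2(172.3) = 157.7
  A: 0 + 1(172.3) = 172.3
  C: 207 (inert)
Total out = 695.4 mol; y_D = 158.4 / 695.4 = 0.2278.

0.228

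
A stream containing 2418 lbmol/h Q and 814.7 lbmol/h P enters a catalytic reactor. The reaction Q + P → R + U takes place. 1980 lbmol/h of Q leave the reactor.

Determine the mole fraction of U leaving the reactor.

0.135

For Q: n = n₀ − 1ξ → 1980 = 2418 − 1ξ, giving ξ = 438 lbmol/h.
Outlet amounts (n = n₀ + ν ξ):
  Q: 2418 − 1(438) = 1980
  P: 814.7 − 1(438) = 376.7
  R: 0 + 1(438) = 438
  U: 0 + 1(438) = 438
Total out = 3233 lbmol/h; y_U = 438 / 3233 = 0.1355.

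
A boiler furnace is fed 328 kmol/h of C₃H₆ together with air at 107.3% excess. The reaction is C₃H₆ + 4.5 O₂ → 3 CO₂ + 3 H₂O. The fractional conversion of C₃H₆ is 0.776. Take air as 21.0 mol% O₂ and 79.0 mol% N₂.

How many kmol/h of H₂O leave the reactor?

764 kmol/h

Stoichiometric O₂ = 4.5 × 328 = 1476 kmol/h; O₂ fed = 1476 × 2.073 = 3060 kmol/h.
N₂ fed = 3060 × 79/21 = 11510 kmol/h.
Fuel reacted = 0.776 × 328 → ξ = 254.5 kmol/h.
Outlet (n = n₀ + ν ξ):
  C₃H₆: 328 − 1(254.5) = 73.47
  O₂: 3060 − 4.5(254.5) = 1914
  N₂: 11510 (inert)
  CO₂: 0 + 3(254.5) = 763.6
  H₂O: 0 + 3(254.5) = 763.6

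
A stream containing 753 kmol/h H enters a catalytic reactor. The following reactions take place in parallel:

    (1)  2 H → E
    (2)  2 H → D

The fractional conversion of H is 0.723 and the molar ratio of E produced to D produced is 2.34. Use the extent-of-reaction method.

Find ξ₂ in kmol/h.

ξ₂ = 81.5 kmol/h

Conversion of H: H consumed = 0.723 × 753 = 544.4 kmol/h = 2ξ₁ + 2ξ₂.
Selectivity: 1ξ₁ / (1ξ₂) = 2.34 → ξ₁ = 2.34 ξ₂.
Substitute: (2·2.34 + 2) ξ₂ = 544.4 → ξ₂ = 81.5 kmol/h, ξ₁ = 190.7 kmol/h.
Outlet amounts (n = n₀ + Σ ν·ξ):
  H: 753 − 2(190.7) − 2(81.5) = 208.6
  E: 0 + 1(190.7) = 190.7
  D: 0 + 1(81.5) = 81.5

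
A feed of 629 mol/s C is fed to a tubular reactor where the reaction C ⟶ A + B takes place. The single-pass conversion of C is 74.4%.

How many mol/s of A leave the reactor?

C reacted = 0.744 × 629 = 468 mol/s; ν_C = −1, so ξ = 468/1 = 468 mol/s.
Outlet amounts (n = n₀ + ν ξ):
  C: 629 − 1(468) = 161
  A: 0 + 1(468) = 468
  B: 0 + 1(468) = 468

468 mol/s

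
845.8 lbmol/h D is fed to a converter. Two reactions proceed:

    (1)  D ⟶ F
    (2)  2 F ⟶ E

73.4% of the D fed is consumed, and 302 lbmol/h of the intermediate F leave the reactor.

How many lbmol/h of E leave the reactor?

159 lbmol/h

Conversion of D: D consumed = 1ξ₁ = 0.734 × 845.8 → ξ₁ = 620.8 lbmol/h.
F balance: n_F = 0 + 1ξ₁ − 2ξ₂ = 302 → ξ₂ = (1·620.8 − 302)/2 = 159.4 lbmol/h.
Outlet amounts (n = n₀ + Σ ν·ξ):
  D: 845.8 − 1(620.8) = 225
  F: 0 + 1(620.8) − 2(159.4) = 302
  E: 0 + 1(159.4) = 159.4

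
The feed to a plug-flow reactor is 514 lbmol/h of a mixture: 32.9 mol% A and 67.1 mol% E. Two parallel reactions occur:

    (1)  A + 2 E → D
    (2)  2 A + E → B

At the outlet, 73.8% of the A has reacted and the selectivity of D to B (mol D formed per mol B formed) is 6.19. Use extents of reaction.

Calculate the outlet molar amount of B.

Conversion of A: A consumed = 0.738 × 169.1 = 124.8 lbmol/h = 1ξ₁ + 2ξ₂.
Selectivity: 1ξ₁ / (1ξ₂) = 6.19 → ξ₁ = 6.19 ξ₂.
Substitute: (1·6.19 + 2) ξ₂ = 124.8 → ξ₂ = 15.24 lbmol/h, ξ₁ = 94.32 lbmol/h.
Outlet amounts (n = n₀ + Σ ν·ξ):
  A: 169.1 − 1(94.32) − 2(15.24) = 44.31
  E: 344.9 − 2(94.32) − 1(15.24) = 141
  D: 0 + 1(94.32) = 94.32
  B: 0 + 1(15.24) = 15.24

15.2 lbmol/h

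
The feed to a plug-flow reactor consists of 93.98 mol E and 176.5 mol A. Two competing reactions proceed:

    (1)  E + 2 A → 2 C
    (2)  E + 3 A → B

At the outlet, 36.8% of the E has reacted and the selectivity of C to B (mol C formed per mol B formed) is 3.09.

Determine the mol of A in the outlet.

Conversion of E: E consumed = 0.368 × 93.98 = 34.58 mol = 1ξ₁ + 1ξ₂.
Selectivity: 2ξ₁ / (1ξ₂) = 3.09 → ξ₁ = 1.545 ξ₂.
Substitute: (1·1.545 + 1) ξ₂ = 34.58 → ξ₂ = 13.59 mol, ξ₁ = 21 mol.
Outlet amounts (n = n₀ + Σ ν·ξ):
  E: 93.98 − 1(21) − 1(13.59) = 59.4
  A: 176.5 − 2(21) − 3(13.59) = 93.74
  C: 0 + 2(21) = 41.99
  B: 0 + 1(13.59) = 13.59

93.7 mol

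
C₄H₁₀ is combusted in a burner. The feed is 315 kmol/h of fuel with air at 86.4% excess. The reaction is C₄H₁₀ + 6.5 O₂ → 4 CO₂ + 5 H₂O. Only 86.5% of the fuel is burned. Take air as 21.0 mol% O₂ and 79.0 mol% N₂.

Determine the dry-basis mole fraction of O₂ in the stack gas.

Stoichiometric O₂ = 6.5 × 315 = 2048 kmol/h; O₂ fed = 2048 × 1.864 = 3817 kmol/h.
N₂ fed = 3817 × 79/21 = 14360 kmol/h.
Fuel reacted = 0.865 × 315 → ξ = 272.5 kmol/h.
Outlet (n = n₀ + ν ξ):
  C₄H₁₀: 315 − 1(272.5) = 42.52
  O₂: 3817 − 6.5(272.5) = 2045
  N₂: 14360 (inert)
  CO₂: 0 + 4(272.5) = 1090
  H₂O: 0 + 5(272.5) = 1362
Dry total = 17540 kmol/h; y_O₂ (dry) = 2045 / 17540 = 0.1166.

0.117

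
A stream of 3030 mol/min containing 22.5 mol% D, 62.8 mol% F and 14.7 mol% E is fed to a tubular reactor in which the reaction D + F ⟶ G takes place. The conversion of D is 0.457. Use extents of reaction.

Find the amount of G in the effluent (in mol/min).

D reacted = 0.457 × 681.8 = 311.6 mol/min; ν_D = −1, so ξ = 311.6/1 = 311.6 mol/min.
Outlet amounts (n = n₀ + ν ξ):
  D: 681.8 − 1(311.6) = 370.2
  F: 1903 − 1(311.6) = 1591
  G: 0 + 1(311.6) = 311.6
  E: 445.4 (inert)

312 mol/min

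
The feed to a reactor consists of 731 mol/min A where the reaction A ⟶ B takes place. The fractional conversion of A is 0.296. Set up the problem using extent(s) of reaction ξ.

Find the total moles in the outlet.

A reacted = 0.296 × 731 = 216.4 mol/min; ν_A = −1, so ξ = 216.4/1 = 216.4 mol/min.
Outlet amounts (n = n₀ + ν ξ):
  A: 731 − 1(216.4) = 514.6
  B: 0 + 1(216.4) = 216.4
Total out = 514.6 + 216.4 = 731 mol/min.

731 mol/min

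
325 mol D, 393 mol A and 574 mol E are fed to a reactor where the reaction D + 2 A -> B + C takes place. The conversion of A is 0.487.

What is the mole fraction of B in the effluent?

A reacted = 0.487 × 393 = 191.4 mol; ν_A = −2, so ξ = 191.4/2 = 95.7 mol.
Outlet amounts (n = n₀ + ν ξ):
  D: 325 − 1(95.7) = 229.3
  A: 393 − 2(95.7) = 201.6
  B: 0 + 1(95.7) = 95.7
  C: 0 + 1(95.7) = 95.7
  E: 574 (inert)
Total out = 1196 mol; y_B = 95.7 / 1196 = 0.07999.

0.08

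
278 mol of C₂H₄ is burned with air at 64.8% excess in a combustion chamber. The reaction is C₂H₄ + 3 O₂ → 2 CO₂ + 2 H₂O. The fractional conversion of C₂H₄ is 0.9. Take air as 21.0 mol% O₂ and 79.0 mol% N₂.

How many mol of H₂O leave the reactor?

Stoichiometric O₂ = 3 × 278 = 834 mol; O₂ fed = 834 × 1.648 = 1374 mol.
N₂ fed = 1374 × 79/21 = 5170 mol.
Fuel reacted = 0.9 × 278 → ξ = 250.2 mol.
Outlet (n = n₀ + ν ξ):
  C₂H₄: 278 − 1(250.2) = 27.8
  O₂: 1374 − 3(250.2) = 623.8
  N₂: 5170 (inert)
  CO₂: 0 + 2(250.2) = 500.4
  H₂O: 0 + 2(250.2) = 500.4

500 mol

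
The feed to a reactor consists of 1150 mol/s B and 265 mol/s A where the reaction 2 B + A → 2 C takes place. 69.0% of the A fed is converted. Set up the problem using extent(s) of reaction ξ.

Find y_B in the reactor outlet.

A reacted = 0.69 × 265 = 182.8 mol/s; ν_A = −1, so ξ = 182.8/1 = 182.8 mol/s.
Outlet amounts (n = n₀ + ν ξ):
  B: 1150 − 2(182.8) = 784.3
  A: 265 − 1(182.8) = 82.15
  C: 0 + 2(182.8) = 365.7
Total out = 1232 mol/s; y_B = 784.3 / 1232 = 0.6365.

0.637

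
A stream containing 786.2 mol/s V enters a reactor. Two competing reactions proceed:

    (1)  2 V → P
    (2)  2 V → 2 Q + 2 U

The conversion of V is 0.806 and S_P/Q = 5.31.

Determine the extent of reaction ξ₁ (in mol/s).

Conversion of V: V consumed = 0.806 × 786.2 = 633.7 mol/s = 2ξ₁ + 2ξ₂.
Selectivity: 1ξ₁ / (2ξ₂) = 5.31 → ξ₁ = 10.62 ξ₂.
Substitute: (2·10.62 + 2) ξ₂ = 633.7 → ξ₂ = 27.27 mol/s, ξ₁ = 289.6 mol/s.
Outlet amounts (n = n₀ + Σ ν·ξ):
  V: 786.2 − 2(289.6) − 2(27.27) = 152.5
  P: 0 + 1(289.6) = 289.6
  Q: 0 + 2(27.27) = 54.53
  U: 0 + 2(27.27) = 54.53

ξ₁ = 290 mol/s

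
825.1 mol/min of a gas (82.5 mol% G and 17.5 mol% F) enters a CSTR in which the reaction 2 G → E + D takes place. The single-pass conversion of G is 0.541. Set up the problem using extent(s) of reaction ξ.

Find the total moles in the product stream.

825 mol/min

G reacted = 0.541 × 680.7 = 368.3 mol/min; ν_G = −2, so ξ = 368.3/2 = 184.1 mol/min.
Outlet amounts (n = n₀ + ν ξ):
  G: 680.7 − 2(184.1) = 312.4
  E: 0 + 1(184.1) = 184.1
  D: 0 + 1(184.1) = 184.1
  F: 144.4 (inert)
Total out = 312.4 + 184.1 + 184.1 + 144.4 = 825.1 mol/min.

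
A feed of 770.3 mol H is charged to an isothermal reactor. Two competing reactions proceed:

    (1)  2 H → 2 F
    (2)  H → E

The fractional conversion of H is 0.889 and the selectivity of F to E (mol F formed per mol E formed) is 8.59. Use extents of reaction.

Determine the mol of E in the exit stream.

Conversion of H: H consumed = 0.889 × 770.3 = 684.8 mol = 2ξ₁ + 1ξ₂.
Selectivity: 2ξ₁ / (1ξ₂) = 8.59 → ξ₁ = 4.295 ξ₂.
Substitute: (2·4.295 + 1) ξ₂ = 684.8 → ξ₂ = 71.41 mol, ξ₁ = 306.7 mol.
Outlet amounts (n = n₀ + Σ ν·ξ):
  H: 770.3 − 2(306.7) − 1(71.41) = 85.5
  F: 0 + 2(306.7) = 613.4
  E: 0 + 1(71.41) = 71.41

71.4 mol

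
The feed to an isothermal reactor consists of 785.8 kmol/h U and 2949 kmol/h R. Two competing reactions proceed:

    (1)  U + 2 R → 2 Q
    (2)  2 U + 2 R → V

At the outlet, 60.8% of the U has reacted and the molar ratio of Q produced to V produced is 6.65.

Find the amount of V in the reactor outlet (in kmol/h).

Conversion of U: U consumed = 0.608 × 785.8 = 477.8 kmol/h = 1ξ₁ + 2ξ₂.
Selectivity: 2ξ₁ / (1ξ₂) = 6.65 → ξ₁ = 3.325 ξ₂.
Substitute: (1·3.325 + 2) ξ₂ = 477.8 → ξ₂ = 89.72 kmol/h, ξ₁ = 298.3 kmol/h.
Outlet amounts (n = n₀ + Σ ν·ξ):
  U: 785.8 − 1(298.3) − 2(89.72) = 308
  R: 2949 − 2(298.3) − 2(89.72) = 2173
  Q: 0 + 2(298.3) = 596.6
  V: 0 + 1(89.72) = 89.72

89.7 kmol/h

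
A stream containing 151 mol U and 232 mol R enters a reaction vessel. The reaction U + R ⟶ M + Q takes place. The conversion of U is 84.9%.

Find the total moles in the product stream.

383 mol

U reacted = 0.849 × 151 = 128.2 mol; ν_U = −1, so ξ = 128.2/1 = 128.2 mol.
Outlet amounts (n = n₀ + ν ξ):
  U: 151 − 1(128.2) = 22.8
  R: 232 − 1(128.2) = 103.8
  M: 0 + 1(128.2) = 128.2
  Q: 0 + 1(128.2) = 128.2
Total out = 22.8 + 103.8 + 128.2 + 128.2 = 383 mol.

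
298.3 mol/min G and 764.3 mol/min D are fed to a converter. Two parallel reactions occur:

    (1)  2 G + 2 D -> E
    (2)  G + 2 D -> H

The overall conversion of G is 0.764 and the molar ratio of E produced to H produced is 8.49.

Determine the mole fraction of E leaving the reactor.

0.151

Conversion of G: G consumed = 0.764 × 298.3 = 227.9 mol/min = 2ξ₁ + 1ξ₂.
Selectivity: 1ξ₁ / (1ξ₂) = 8.49 → ξ₁ = 8.49 ξ₂.
Substitute: (2·8.49 + 1) ξ₂ = 227.9 → ξ₂ = 12.68 mol/min, ξ₁ = 107.6 mol/min.
Outlet amounts (n = n₀ + Σ ν·ξ):
  G: 298.3 − 2(107.6) − 1(12.68) = 70.4
  D: 764.3 − 2(107.6) − 2(12.68) = 523.7
  E: 0 + 1(107.6) = 107.6
  H: 0 + 1(12.68) = 12.68
Total out = 714.4 mol/min; y_E = 107.6 / 714.4 = 0.1506.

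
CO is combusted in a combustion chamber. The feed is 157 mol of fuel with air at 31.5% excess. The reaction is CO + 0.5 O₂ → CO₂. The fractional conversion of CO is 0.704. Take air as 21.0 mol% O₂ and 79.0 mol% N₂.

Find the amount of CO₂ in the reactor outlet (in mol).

Stoichiometric O₂ = 0.5 × 157 = 78.5 mol; O₂ fed = 78.5 × 1.315 = 103.2 mol.
N₂ fed = 103.2 × 79/21 = 388.3 mol.
Fuel reacted = 0.704 × 157 → ξ = 110.5 mol.
Outlet (n = n₀ + ν ξ):
  CO: 157 − 1(110.5) = 46.47
  O₂: 103.2 − 0.5(110.5) = 47.96
  N₂: 388.3 (inert)
  CO₂: 0 + 1(110.5) = 110.5

111 mol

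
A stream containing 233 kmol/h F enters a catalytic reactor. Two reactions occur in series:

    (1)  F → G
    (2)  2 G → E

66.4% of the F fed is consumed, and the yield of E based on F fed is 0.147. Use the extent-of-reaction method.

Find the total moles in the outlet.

199 kmol/h

Conversion of F: F consumed = 1ξ₁ = 0.664 × 233 → ξ₁ = 154.7 kmol/h.
Yield of E: 1ξ₂ / 233 = 0.147 → ξ₂ = 34.25 kmol/h.
Outlet amounts (n = n₀ + Σ ν·ξ):
  F: 233 − 1(154.7) = 78.29
  G: 0 + 1(154.7) − 2(34.25) = 86.21
  E: 0 + 1(34.25) = 34.25
Total out = 78.29 + 86.21 + 34.25 = 198.7 kmol/h.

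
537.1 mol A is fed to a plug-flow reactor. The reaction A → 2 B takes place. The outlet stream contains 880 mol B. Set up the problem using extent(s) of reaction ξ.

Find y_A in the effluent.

For B: n = n₀ + 2ξ → 880 = 0 + 2ξ, giving ξ = 440 mol.
Outlet amounts (n = n₀ + ν ξ):
  A: 537.1 − 1(440) = 97.1
  B: 0 + 2(440) = 880
Total out = 977.1 mol; y_A = 97.1 / 977.1 = 0.09938.

0.0994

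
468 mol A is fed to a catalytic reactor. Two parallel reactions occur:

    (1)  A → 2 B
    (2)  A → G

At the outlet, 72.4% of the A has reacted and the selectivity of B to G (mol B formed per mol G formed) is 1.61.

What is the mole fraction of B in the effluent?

0.488

Conversion of A: A consumed = 0.724 × 468 = 338.8 mol = 1ξ₁ + 1ξ₂.
Selectivity: 2ξ₁ / (1ξ₂) = 1.61 → ξ₁ = 0.805 ξ₂.
Substitute: (1·0.805 + 1) ξ₂ = 338.8 → ξ₂ = 187.7 mol, ξ₁ = 151.1 mol.
Outlet amounts (n = n₀ + Σ ν·ξ):
  A: 468 − 1(151.1) − 1(187.7) = 129.2
  B: 0 + 2(151.1) = 302.2
  G: 0 + 1(187.7) = 187.7
Total out = 619.1 mol; y_B = 302.2 / 619.1 = 0.4882.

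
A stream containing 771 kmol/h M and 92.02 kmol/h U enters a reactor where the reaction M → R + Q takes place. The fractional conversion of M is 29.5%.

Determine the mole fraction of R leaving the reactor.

M reacted = 0.295 × 771 = 227.4 kmol/h; ν_M = −1, so ξ = 227.4/1 = 227.4 kmol/h.
Outlet amounts (n = n₀ + ν ξ):
  M: 771 − 1(227.4) = 543.6
  R: 0 + 1(227.4) = 227.4
  Q: 0 + 1(227.4) = 227.4
  U: 92.02 (inert)
Total out = 1090 kmol/h; y_R = 227.4 / 1090 = 0.2086.

0.209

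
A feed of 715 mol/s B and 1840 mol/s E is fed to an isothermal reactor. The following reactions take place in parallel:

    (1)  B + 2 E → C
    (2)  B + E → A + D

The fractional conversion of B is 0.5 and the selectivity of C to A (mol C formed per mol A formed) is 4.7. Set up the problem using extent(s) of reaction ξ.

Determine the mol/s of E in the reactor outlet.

Conversion of B: B consumed = 0.5 × 715 = 357.5 mol/s = 1ξ₁ + 1ξ₂.
Selectivity: 1ξ₁ / (1ξ₂) = 4.7 → ξ₁ = 4.7 ξ₂.
Substitute: (1·4.7 + 1) ξ₂ = 357.5 → ξ₂ = 62.72 mol/s, ξ₁ = 294.8 mol/s.
Outlet amounts (n = n₀ + Σ ν·ξ):
  B: 715 − 1(294.8) − 1(62.72) = 357.5
  E: 1840 − 2(294.8) − 1(62.72) = 1188
  C: 0 + 1(294.8) = 294.8
  A: 0 + 1(62.72) = 62.72
  D: 0 + 1(62.72) = 62.72

1190 mol/s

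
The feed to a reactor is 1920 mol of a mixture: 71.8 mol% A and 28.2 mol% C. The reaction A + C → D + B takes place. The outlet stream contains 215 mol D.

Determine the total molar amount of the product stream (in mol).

For D: n = n₀ + 1ξ → 215 = 0 + 1ξ, giving ξ = 215 mol.
Outlet amounts (n = n₀ + ν ξ):
  A: 1379 − 1(215) = 1164
  C: 541.4 − 1(215) = 326.4
  D: 0 + 1(215) = 215
  B: 0 + 1(215) = 215
Total out = 1164 + 326.4 + 215 + 215 = 1920 mol.

1920 mol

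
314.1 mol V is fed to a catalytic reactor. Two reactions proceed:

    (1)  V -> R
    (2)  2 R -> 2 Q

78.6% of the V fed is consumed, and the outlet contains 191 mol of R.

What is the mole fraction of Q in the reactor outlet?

0.178

Conversion of V: V consumed = 1ξ₁ = 0.786 × 314.1 → ξ₁ = 246.9 mol.
R balance: n_R = 0 + 1ξ₁ − 2ξ₂ = 191 → ξ₂ = (1·246.9 − 191)/2 = 27.94 mol.
Outlet amounts (n = n₀ + Σ ν·ξ):
  V: 314.1 − 1(246.9) = 67.22
  R: 0 + 1(246.9) − 2(27.94) = 191
  Q: 0 + 2(27.94) = 55.88
Total out = 314.1 mol; y_Q = 55.88 / 314.1 = 0.1779.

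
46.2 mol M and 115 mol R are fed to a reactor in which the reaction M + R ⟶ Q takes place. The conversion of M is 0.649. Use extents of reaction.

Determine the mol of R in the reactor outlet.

85 mol

M reacted = 0.649 × 46.2 = 29.98 mol; ν_M = −1, so ξ = 29.98/1 = 29.98 mol.
Outlet amounts (n = n₀ + ν ξ):
  M: 46.2 − 1(29.98) = 16.22
  R: 115 − 1(29.98) = 85.02
  Q: 0 + 1(29.98) = 29.98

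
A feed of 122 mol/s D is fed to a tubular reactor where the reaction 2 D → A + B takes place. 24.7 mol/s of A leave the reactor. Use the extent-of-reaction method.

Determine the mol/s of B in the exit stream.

24.7 mol/s

For A: n = n₀ + 1ξ → 24.7 = 0 + 1ξ, giving ξ = 24.7 mol/s.
Outlet amounts (n = n₀ + ν ξ):
  D: 122 − 2(24.7) = 72.6
  A: 0 + 1(24.7) = 24.7
  B: 0 + 1(24.7) = 24.7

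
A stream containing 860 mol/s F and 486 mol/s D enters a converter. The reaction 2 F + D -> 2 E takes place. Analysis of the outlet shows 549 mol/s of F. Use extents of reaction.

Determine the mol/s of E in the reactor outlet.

311 mol/s

For F: n = n₀ − 2ξ → 549 = 860 − 2ξ, giving ξ = 155.5 mol/s.
Outlet amounts (n = n₀ + ν ξ):
  F: 860 − 2(155.5) = 549
  D: 486 − 1(155.5) = 330.5
  E: 0 + 2(155.5) = 311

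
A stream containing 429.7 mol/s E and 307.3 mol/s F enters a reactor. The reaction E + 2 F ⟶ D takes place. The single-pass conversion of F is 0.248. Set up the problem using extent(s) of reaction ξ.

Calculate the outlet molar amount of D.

F reacted = 0.248 × 307.3 = 76.21 mol/s; ν_F = −2, so ξ = 76.21/2 = 38.11 mol/s.
Outlet amounts (n = n₀ + ν ξ):
  E: 429.7 − 1(38.11) = 391.6
  F: 307.3 − 2(38.11) = 231.1
  D: 0 + 1(38.11) = 38.11

38.1 mol/s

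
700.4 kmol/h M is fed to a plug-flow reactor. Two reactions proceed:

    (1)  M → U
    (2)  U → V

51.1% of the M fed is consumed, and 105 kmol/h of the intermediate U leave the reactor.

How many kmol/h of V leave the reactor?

253 kmol/h

Conversion of M: M consumed = 1ξ₁ = 0.511 × 700.4 → ξ₁ = 357.9 kmol/h.
U balance: n_U = 0 + 1ξ₁ − 1ξ₂ = 105 → ξ₂ = (1·357.9 − 105)/1 = 252.9 kmol/h.
Outlet amounts (n = n₀ + Σ ν·ξ):
  M: 700.4 − 1(357.9) = 342.5
  U: 0 + 1(357.9) − 1(252.9) = 105
  V: 0 + 1(252.9) = 252.9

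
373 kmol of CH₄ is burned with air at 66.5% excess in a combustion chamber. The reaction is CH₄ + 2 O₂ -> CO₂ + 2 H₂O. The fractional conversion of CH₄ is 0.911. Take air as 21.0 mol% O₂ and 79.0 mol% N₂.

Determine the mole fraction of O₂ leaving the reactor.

Stoichiometric O₂ = 2 × 373 = 746 kmol; O₂ fed = 746 × 1.665 = 1242 kmol.
N₂ fed = 1242 × 79/21 = 4673 kmol.
Fuel reacted = 0.911 × 373 → ξ = 339.8 kmol.
Outlet (n = n₀ + ν ξ):
  CH₄: 373 − 1(339.8) = 33.2
  O₂: 1242 − 2(339.8) = 562.5
  N₂: 4673 (inert)
  CO₂: 0 + 1(339.8) = 339.8
  H₂O: 0 + 2(339.8) = 679.6
Total out = 6288 kmol; y_O₂ = 562.5 / 6288 = 0.08946.

0.0895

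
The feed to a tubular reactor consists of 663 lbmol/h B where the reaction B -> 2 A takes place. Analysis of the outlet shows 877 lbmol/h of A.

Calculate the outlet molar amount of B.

For A: n = n₀ + 2ξ → 877 = 0 + 2ξ, giving ξ = 438.5 lbmol/h.
Outlet amounts (n = n₀ + ν ξ):
  B: 663 − 1(438.5) = 224.5
  A: 0 + 2(438.5) = 877

224 lbmol/h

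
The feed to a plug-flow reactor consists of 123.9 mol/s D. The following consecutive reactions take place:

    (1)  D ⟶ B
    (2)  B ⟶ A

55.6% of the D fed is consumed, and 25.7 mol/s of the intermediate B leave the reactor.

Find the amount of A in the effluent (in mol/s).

43.2 mol/s

Conversion of D: D consumed = 1ξ₁ = 0.556 × 123.9 → ξ₁ = 68.89 mol/s.
B balance: n_B = 0 + 1ξ₁ − 1ξ₂ = 25.7 → ξ₂ = (1·68.89 − 25.7)/1 = 43.19 mol/s.
Outlet amounts (n = n₀ + Σ ν·ξ):
  D: 123.9 − 1(68.89) = 55.01
  B: 0 + 1(68.89) − 1(43.19) = 25.7
  A: 0 + 1(43.19) = 43.19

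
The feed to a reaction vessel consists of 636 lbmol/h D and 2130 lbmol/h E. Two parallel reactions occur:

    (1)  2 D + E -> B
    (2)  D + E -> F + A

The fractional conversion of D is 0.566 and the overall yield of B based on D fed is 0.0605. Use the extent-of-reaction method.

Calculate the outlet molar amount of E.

1810 lbmol/h

Yield of B: 1ξ₁ / 636 = 0.0605 → ξ₁ = 38.48 lbmol/h.
Conversion of D: 2ξ₁ + 1ξ₂ = 0.566 × 636 = 360 → ξ₂ = 283 lbmol/h.
Outlet amounts (n = n₀ + Σ ν·ξ):
  D: 636 − 2(38.48) − 1(283) = 276
  E: 2130 − 1(38.48) − 1(283) = 1809
  B: 0 + 1(38.48) = 38.48
  F: 0 + 1(283) = 283
  A: 0 + 1(283) = 283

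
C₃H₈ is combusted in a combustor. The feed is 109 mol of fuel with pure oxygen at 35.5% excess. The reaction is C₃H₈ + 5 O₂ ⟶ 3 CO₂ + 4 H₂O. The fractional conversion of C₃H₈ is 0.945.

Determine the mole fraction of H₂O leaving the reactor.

Stoichiometric O₂ = 5 × 109 = 545 mol; O₂ fed = 545 × 1.355 = 738.5 mol.
Fuel reacted = 0.945 × 109 → ξ = 103 mol.
Outlet (n = n₀ + ν ξ):
  C₃H₈: 109 − 1(103) = 5.995
  O₂: 738.5 − 5(103) = 223.5
  CO₂: 0 + 3(103) = 309
  H₂O: 0 + 4(103) = 412
Total out = 950.5 mol; y_H₂O = 412 / 950.5 = 0.4335.

0.433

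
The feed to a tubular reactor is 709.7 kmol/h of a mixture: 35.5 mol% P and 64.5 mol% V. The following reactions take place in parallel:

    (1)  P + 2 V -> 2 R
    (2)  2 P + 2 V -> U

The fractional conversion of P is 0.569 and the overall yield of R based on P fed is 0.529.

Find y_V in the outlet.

Yield of R: 2ξ₁ / 251.9 = 0.529 → ξ₁ = 66.64 kmol/h.
Conversion of P: 1ξ₁ + 2ξ₂ = 0.569 × 251.9 = 143.4 → ξ₂ = 38.36 kmol/h.
Outlet amounts (n = n₀ + Σ ν·ξ):
  P: 251.9 − 1(66.64) − 2(38.36) = 108.6
  V: 457.8 − 2(66.64) − 2(38.36) = 247.8
  R: 0 + 2(66.64) = 133.3
  U: 0 + 1(38.36) = 38.36
Total out = 528 kmol/h; y_V = 247.8 / 528 = 0.4693.

0.469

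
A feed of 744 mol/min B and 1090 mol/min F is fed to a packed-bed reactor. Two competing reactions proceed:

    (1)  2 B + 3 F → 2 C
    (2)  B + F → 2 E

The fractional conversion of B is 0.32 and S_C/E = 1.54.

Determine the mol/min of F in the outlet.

Conversion of B: B consumed = 0.32 × 744 = 238.1 mol/min = 2ξ₁ + 1ξ₂.
Selectivity: 2ξ₁ / (2ξ₂) = 1.54 → ξ₁ = 1.54 ξ₂.
Substitute: (2·1.54 + 1) ξ₂ = 238.1 → ξ₂ = 58.35 mol/min, ξ₁ = 89.86 mol/min.
Outlet amounts (n = n₀ + Σ ν·ξ):
  B: 744 − 2(89.86) − 1(58.35) = 505.9
  F: 1090 − 3(89.86) − 1(58.35) = 762.1
  C: 0 + 2(89.86) = 179.7
  E: 0 + 2(58.35) = 116.7

762 mol/min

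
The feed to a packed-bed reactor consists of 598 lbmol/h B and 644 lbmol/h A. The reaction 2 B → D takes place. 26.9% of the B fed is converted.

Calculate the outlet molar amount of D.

B reacted = 0.269 × 598 = 160.9 lbmol/h; ν_B = −2, so ξ = 160.9/2 = 80.43 lbmol/h.
Outlet amounts (n = n₀ + ν ξ):
  B: 598 − 2(80.43) = 437.1
  D: 0 + 1(80.43) = 80.43
  A: 644 (inert)

80.4 lbmol/h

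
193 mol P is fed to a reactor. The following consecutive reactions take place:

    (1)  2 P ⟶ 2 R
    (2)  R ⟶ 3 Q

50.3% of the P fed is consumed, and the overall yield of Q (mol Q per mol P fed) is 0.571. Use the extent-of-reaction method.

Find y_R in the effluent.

Conversion of P: P consumed = 2ξ₁ = 0.503 × 193 → ξ₁ = 48.54 mol.
Yield of Q: 3ξ₂ / 193 = 0.571 → ξ₂ = 36.73 mol.
Outlet amounts (n = n₀ + Σ ν·ξ):
  P: 193 − 2(48.54) = 95.92
  R: 0 + 2(48.54) − 1(36.73) = 60.34
  Q: 0 + 3(36.73) = 110.2
Total out = 266.5 mol; y_R = 60.34 / 266.5 = 0.2265.

0.226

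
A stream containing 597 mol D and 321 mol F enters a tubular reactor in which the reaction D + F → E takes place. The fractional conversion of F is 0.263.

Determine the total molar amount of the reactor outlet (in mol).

F reacted = 0.263 × 321 = 84.42 mol; ν_F = −1, so ξ = 84.42/1 = 84.42 mol.
Outlet amounts (n = n₀ + ν ξ):
  D: 597 − 1(84.42) = 512.6
  F: 321 − 1(84.42) = 236.6
  E: 0 + 1(84.42) = 84.42
Total out = 512.6 + 236.6 + 84.42 = 833.6 mol.

834 mol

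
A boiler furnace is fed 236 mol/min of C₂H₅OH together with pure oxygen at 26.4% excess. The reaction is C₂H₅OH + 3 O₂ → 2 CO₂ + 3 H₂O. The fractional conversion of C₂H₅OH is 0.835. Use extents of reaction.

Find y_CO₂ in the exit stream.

0.297

Stoichiometric O₂ = 3 × 236 = 708 mol/min; O₂ fed = 708 × 1.264 = 894.9 mol/min.
Fuel reacted = 0.835 × 236 → ξ = 197.1 mol/min.
Outlet (n = n₀ + ν ξ):
  C₂H₅OH: 236 − 1(197.1) = 38.94
  O₂: 894.9 − 3(197.1) = 303.7
  CO₂: 0 + 2(197.1) = 394.1
  H₂O: 0 + 3(197.1) = 591.2
Total out = 1328 mol/min; y_CO₂ = 394.1 / 1328 = 0.2968.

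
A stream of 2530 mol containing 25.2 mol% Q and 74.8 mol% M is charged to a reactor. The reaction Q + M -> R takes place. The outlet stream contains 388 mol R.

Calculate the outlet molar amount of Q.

250 mol

For R: n = n₀ + 1ξ → 388 = 0 + 1ξ, giving ξ = 388 mol.
Outlet amounts (n = n₀ + ν ξ):
  Q: 637.6 − 1(388) = 249.6
  M: 1892 − 1(388) = 1504
  R: 0 + 1(388) = 388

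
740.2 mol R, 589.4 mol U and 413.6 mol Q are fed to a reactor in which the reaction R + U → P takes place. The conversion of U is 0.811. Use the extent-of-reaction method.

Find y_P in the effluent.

U reacted = 0.811 × 589.4 = 478 mol; ν_U = −1, so ξ = 478/1 = 478 mol.
Outlet amounts (n = n₀ + ν ξ):
  R: 740.2 − 1(478) = 262.2
  U: 589.4 − 1(478) = 111.4
  P: 0 + 1(478) = 478
  Q: 413.6 (inert)
Total out = 1265 mol; y_P = 478 / 1265 = 0.3778.

0.378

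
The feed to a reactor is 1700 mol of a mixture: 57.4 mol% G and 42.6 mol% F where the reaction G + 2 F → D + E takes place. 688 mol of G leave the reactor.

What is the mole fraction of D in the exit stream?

0.204

For G: n = n₀ − 1ξ → 688 = 975.8 − 1ξ, giving ξ = 287.8 mol.
Outlet amounts (n = n₀ + ν ξ):
  G: 975.8 − 1(287.8) = 688
  F: 724.2 − 2(287.8) = 148.6
  D: 0 + 1(287.8) = 287.8
  E: 0 + 1(287.8) = 287.8
Total out = 1412 mol; y_D = 287.8 / 1412 = 0.2038.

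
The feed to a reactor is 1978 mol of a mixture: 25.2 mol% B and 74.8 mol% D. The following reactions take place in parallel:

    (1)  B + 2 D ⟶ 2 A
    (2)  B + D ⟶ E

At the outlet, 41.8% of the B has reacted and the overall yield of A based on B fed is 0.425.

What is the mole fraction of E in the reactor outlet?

0.0579

Yield of A: 2ξ₁ / 498.5 = 0.425 → ξ₁ = 105.9 mol.
Conversion of B: 1ξ₁ + 1ξ₂ = 0.418 × 498.5 = 208.4 → ξ₂ = 102.4 mol.
Outlet amounts (n = n₀ + Σ ν·ξ):
  B: 498.5 − 1(105.9) − 1(102.4) = 290.1
  D: 1480 − 2(105.9) − 1(102.4) = 1165
  A: 0 + 2(105.9) = 211.8
  E: 0 + 1(102.4) = 102.4
Total out = 1770 mol; y_E = 102.4 / 1770 = 0.05788.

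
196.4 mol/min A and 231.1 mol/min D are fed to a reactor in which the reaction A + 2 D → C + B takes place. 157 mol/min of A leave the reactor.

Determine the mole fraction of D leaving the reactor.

0.392

For A: n = n₀ − 1ξ → 157 = 196.4 − 1ξ, giving ξ = 39.4 mol/min.
Outlet amounts (n = n₀ + ν ξ):
  A: 196.4 − 1(39.4) = 157
  D: 231.1 − 2(39.4) = 152.3
  C: 0 + 1(39.4) = 39.4
  B: 0 + 1(39.4) = 39.4
Total out = 388.1 mol/min; y_D = 152.3 / 388.1 = 0.3924.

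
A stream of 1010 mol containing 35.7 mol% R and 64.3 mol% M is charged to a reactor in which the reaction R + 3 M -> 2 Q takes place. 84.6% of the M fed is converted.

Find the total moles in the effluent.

M reacted = 0.846 × 649.4 = 549.4 mol; ν_M = −3, so ξ = 549.4/3 = 183.1 mol.
Outlet amounts (n = n₀ + ν ξ):
  R: 360.6 − 1(183.1) = 177.4
  M: 649.4 − 3(183.1) = 100
  Q: 0 + 2(183.1) = 366.3
Total out = 177.4 + 100 + 366.3 = 643.7 mol.

644 mol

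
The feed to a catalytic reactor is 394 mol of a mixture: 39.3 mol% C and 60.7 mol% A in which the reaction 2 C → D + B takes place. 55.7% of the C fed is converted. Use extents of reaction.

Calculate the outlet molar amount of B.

43.1 mol

C reacted = 0.557 × 154.8 = 86.25 mol; ν_C = −2, so ξ = 86.25/2 = 43.12 mol.
Outlet amounts (n = n₀ + ν ξ):
  C: 154.8 − 2(43.12) = 68.6
  D: 0 + 1(43.12) = 43.12
  B: 0 + 1(43.12) = 43.12
  A: 239.2 (inert)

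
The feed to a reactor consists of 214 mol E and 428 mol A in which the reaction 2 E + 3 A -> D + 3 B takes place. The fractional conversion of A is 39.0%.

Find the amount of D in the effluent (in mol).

55.6 mol

A reacted = 0.39 × 428 = 166.9 mol; ν_A = −3, so ξ = 166.9/3 = 55.64 mol.
Outlet amounts (n = n₀ + ν ξ):
  E: 214 − 2(55.64) = 102.7
  A: 428 − 3(55.64) = 261.1
  D: 0 + 1(55.64) = 55.64
  B: 0 + 3(55.64) = 166.9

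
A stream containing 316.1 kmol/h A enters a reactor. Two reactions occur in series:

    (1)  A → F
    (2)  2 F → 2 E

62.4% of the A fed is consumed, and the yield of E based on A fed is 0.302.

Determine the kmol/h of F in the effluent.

Conversion of A: A consumed = 1ξ₁ = 0.624 × 316.1 → ξ₁ = 197.2 kmol/h.
Yield of E: 2ξ₂ / 316.1 = 0.302 → ξ₂ = 47.73 kmol/h.
Outlet amounts (n = n₀ + Σ ν·ξ):
  A: 316.1 − 1(197.2) = 118.9
  F: 0 + 1(197.2) − 2(47.73) = 101.8
  E: 0 + 2(47.73) = 95.46

102 kmol/h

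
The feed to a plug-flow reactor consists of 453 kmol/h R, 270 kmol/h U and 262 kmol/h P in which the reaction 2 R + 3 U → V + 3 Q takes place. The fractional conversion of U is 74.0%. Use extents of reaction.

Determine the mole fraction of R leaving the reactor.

U reacted = 0.74 × 270 = 199.8 kmol/h; ν_U = −3, so ξ = 199.8/3 = 66.6 kmol/h.
Outlet amounts (n = n₀ + ν ξ):
  R: 453 − 2(66.6) = 319.8
  U: 270 − 3(66.6) = 70.2
  V: 0 + 1(66.6) = 66.6
  Q: 0 + 3(66.6) = 199.8
  P: 262 (inert)
Total out = 918.4 kmol/h; y_R = 319.8 / 918.4 = 0.3482.

0.348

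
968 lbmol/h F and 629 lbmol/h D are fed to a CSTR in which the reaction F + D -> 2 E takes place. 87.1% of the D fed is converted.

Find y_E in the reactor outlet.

D reacted = 0.871 × 629 = 547.9 lbmol/h; ν_D = −1, so ξ = 547.9/1 = 547.9 lbmol/h.
Outlet amounts (n = n₀ + ν ξ):
  F: 968 − 1(547.9) = 420.1
  D: 629 − 1(547.9) = 81.14
  E: 0 + 2(547.9) = 1096
Total out = 1597 lbmol/h; y_E = 1096 / 1597 = 0.6861.

0.686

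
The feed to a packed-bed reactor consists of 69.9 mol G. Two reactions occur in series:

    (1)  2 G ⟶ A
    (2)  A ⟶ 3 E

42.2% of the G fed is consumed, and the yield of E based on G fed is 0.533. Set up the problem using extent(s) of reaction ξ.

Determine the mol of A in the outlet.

2.33 mol

Conversion of G: G consumed = 2ξ₁ = 0.422 × 69.9 → ξ₁ = 14.75 mol.
Yield of E: 3ξ₂ / 69.9 = 0.533 → ξ₂ = 12.42 mol.
Outlet amounts (n = n₀ + Σ ν·ξ):
  G: 69.9 − 2(14.75) = 40.4
  A: 0 + 1(14.75) − 1(12.42) = 2.33
  E: 0 + 3(12.42) = 37.26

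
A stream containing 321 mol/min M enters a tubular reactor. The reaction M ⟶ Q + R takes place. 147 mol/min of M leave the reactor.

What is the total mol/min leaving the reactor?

For M: n = n₀ − 1ξ → 147 = 321 − 1ξ, giving ξ = 174 mol/min.
Outlet amounts (n = n₀ + ν ξ):
  M: 321 − 1(174) = 147
  Q: 0 + 1(174) = 174
  R: 0 + 1(174) = 174
Total out = 147 + 174 + 174 = 495 mol/min.

495 mol/min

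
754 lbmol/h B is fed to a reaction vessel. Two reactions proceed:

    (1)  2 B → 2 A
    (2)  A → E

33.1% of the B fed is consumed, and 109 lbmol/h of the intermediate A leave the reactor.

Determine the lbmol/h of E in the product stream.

141 lbmol/h

Conversion of B: B consumed = 2ξ₁ = 0.331 × 754 → ξ₁ = 124.8 lbmol/h.
A balance: n_A = 0 + 2ξ₁ − 1ξ₂ = 109 → ξ₂ = (2·124.8 − 109)/1 = 140.6 lbmol/h.
Outlet amounts (n = n₀ + Σ ν·ξ):
  B: 754 − 2(124.8) = 504.4
  A: 0 + 2(124.8) − 1(140.6) = 109
  E: 0 + 1(140.6) = 140.6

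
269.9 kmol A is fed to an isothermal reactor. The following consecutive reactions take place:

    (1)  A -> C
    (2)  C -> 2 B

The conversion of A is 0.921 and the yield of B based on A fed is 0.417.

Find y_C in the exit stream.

0.59

Conversion of A: A consumed = 1ξ₁ = 0.921 × 269.9 → ξ₁ = 248.6 kmol.
Yield of B: 2ξ₂ / 269.9 = 0.417 → ξ₂ = 56.27 kmol.
Outlet amounts (n = n₀ + Σ ν·ξ):
  A: 269.9 − 1(248.6) = 21.32
  C: 0 + 1(248.6) − 1(56.27) = 192.3
  B: 0 + 2(56.27) = 112.5
Total out = 326.2 kmol; y_C = 192.3 / 326.2 = 0.5896.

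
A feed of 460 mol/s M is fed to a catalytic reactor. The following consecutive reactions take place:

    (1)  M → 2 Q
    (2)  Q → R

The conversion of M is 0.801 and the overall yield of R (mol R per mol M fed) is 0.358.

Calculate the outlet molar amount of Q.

Conversion of M: M consumed = 1ξ₁ = 0.801 × 460 → ξ₁ = 368.5 mol/s.
Yield of R: 1ξ₂ / 460 = 0.358 → ξ₂ = 164.7 mol/s.
Outlet amounts (n = n₀ + Σ ν·ξ):
  M: 460 − 1(368.5) = 91.54
  Q: 0 + 2(368.5) − 1(164.7) = 572.2
  R: 0 + 1(164.7) = 164.7

572 mol/s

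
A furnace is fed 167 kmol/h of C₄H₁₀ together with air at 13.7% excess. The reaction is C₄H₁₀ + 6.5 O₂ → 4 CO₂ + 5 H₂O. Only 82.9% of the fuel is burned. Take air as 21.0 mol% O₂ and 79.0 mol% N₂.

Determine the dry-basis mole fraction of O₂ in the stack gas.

Stoichiometric O₂ = 6.5 × 167 = 1086 kmol/h; O₂ fed = 1086 × 1.137 = 1234 kmol/h.
N₂ fed = 1234 × 79/21 = 4643 kmol/h.
Fuel reacted = 0.829 × 167 → ξ = 138.4 kmol/h.
Outlet (n = n₀ + ν ξ):
  C₄H₁₀: 167 − 1(138.4) = 28.56
  O₂: 1234 − 6.5(138.4) = 334.3
  N₂: 4643 (inert)
  CO₂: 0 + 4(138.4) = 553.8
  H₂O: 0 + 5(138.4) = 692.2
Dry total = 5560 kmol/h; y_O₂ (dry) = 334.3 / 5560 = 0.06014.

0.0601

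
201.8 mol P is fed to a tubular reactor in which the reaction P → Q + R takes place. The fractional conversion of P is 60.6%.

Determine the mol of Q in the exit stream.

P reacted = 0.606 × 201.8 = 122.3 mol; ν_P = −1, so ξ = 122.3/1 = 122.3 mol.
Outlet amounts (n = n₀ + ν ξ):
  P: 201.8 − 1(122.3) = 79.51
  Q: 0 + 1(122.3) = 122.3
  R: 0 + 1(122.3) = 122.3

122 mol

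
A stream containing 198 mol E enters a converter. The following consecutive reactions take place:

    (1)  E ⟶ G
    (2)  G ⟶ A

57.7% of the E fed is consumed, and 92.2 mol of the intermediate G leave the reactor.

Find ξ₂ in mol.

ξ₂ = 22 mol

Conversion of E: E consumed = 1ξ₁ = 0.577 × 198 → ξ₁ = 114.2 mol.
G balance: n_G = 0 + 1ξ₁ − 1ξ₂ = 92.2 → ξ₂ = (1·114.2 − 92.2)/1 = 22.05 mol.
Outlet amounts (n = n₀ + Σ ν·ξ):
  E: 198 − 1(114.2) = 83.75
  G: 0 + 1(114.2) − 1(22.05) = 92.2
  A: 0 + 1(22.05) = 22.05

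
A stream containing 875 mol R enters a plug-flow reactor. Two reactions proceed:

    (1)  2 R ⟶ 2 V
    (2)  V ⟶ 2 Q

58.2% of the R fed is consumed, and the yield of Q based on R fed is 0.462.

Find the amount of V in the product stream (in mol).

307 mol

Conversion of R: R consumed = 2ξ₁ = 0.582 × 875 → ξ₁ = 254.6 mol.
Yield of Q: 2ξ₂ / 875 = 0.462 → ξ₂ = 202.1 mol.
Outlet amounts (n = n₀ + Σ ν·ξ):
  R: 875 − 2(254.6) = 365.8
  V: 0 + 2(254.6) − 1(202.1) = 307.1
  Q: 0 + 2(202.1) = 404.2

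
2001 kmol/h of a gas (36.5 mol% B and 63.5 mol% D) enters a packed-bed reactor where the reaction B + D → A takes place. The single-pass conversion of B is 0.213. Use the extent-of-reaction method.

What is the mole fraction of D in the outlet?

0.604

B reacted = 0.213 × 730.4 = 155.6 kmol/h; ν_B = −1, so ξ = 155.6/1 = 155.6 kmol/h.
Outlet amounts (n = n₀ + ν ξ):
  B: 730.4 − 1(155.6) = 574.8
  D: 1271 − 1(155.6) = 1115
  A: 0 + 1(155.6) = 155.6
Total out = 1845 kmol/h; y_D = 1115 / 1845 = 0.6042.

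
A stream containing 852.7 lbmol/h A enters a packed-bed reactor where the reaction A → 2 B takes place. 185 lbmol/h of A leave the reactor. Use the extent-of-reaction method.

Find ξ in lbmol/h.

ξ = 668 lbmol/h

For A: n = n₀ − 1ξ → 185 = 852.7 − 1ξ, giving ξ = 667.7 lbmol/h.
Outlet amounts (n = n₀ + ν ξ):
  A: 852.7 − 1(667.7) = 185
  B: 0 + 2(667.7) = 1335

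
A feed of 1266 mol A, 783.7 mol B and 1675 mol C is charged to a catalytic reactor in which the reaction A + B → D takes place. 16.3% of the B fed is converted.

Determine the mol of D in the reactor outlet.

B reacted = 0.163 × 783.7 = 127.7 mol; ν_B = −1, so ξ = 127.7/1 = 127.7 mol.
Outlet amounts (n = n₀ + ν ξ):
  A: 1266 − 1(127.7) = 1138
  B: 783.7 − 1(127.7) = 656
  D: 0 + 1(127.7) = 127.7
  C: 1675 (inert)

128 mol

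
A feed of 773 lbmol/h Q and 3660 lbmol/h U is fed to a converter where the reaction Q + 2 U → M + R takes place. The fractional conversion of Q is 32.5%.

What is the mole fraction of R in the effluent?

Q reacted = 0.325 × 773 = 251.2 lbmol/h; ν_Q = −1, so ξ = 251.2/1 = 251.2 lbmol/h.
Outlet amounts (n = n₀ + ν ξ):
  Q: 773 − 1(251.2) = 521.8
  U: 3660 − 2(251.2) = 3158
  M: 0 + 1(251.2) = 251.2
  R: 0 + 1(251.2) = 251.2
Total out = 4182 lbmol/h; y_R = 251.2 / 4182 = 0.06008.

0.0601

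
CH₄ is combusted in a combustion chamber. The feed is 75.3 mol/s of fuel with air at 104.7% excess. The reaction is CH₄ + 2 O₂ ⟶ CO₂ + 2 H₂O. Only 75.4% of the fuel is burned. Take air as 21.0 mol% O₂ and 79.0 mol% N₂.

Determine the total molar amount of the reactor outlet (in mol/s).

1540 mol/s

Stoichiometric O₂ = 2 × 75.3 = 150.6 mol/s; O₂ fed = 150.6 × 2.047 = 308.3 mol/s.
N₂ fed = 308.3 × 79/21 = 1160 mol/s.
Fuel reacted = 0.754 × 75.3 → ξ = 56.78 mol/s.
Outlet (n = n₀ + ν ξ):
  CH₄: 75.3 − 1(56.78) = 18.52
  O₂: 308.3 − 2(56.78) = 194.7
  N₂: 1160 (inert)
  CO₂: 0 + 1(56.78) = 56.78
  H₂O: 0 + 2(56.78) = 113.6
Total out = 18.52 + 194.7 + 1160 + 56.78 + 113.6 = 1543 mol/s.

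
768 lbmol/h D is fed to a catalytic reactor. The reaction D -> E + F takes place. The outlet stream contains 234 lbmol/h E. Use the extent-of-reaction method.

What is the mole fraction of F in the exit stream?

0.234

For E: n = n₀ + 1ξ → 234 = 0 + 1ξ, giving ξ = 234 lbmol/h.
Outlet amounts (n = n₀ + ν ξ):
  D: 768 − 1(234) = 534
  E: 0 + 1(234) = 234
  F: 0 + 1(234) = 234
Total out = 1002 lbmol/h; y_F = 234 / 1002 = 0.2335.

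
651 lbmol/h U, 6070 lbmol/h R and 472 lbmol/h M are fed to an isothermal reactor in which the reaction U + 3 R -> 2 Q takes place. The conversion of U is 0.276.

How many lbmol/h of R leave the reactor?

5530 lbmol/h

U reacted = 0.276 × 651 = 179.7 lbmol/h; ν_U = −1, so ξ = 179.7/1 = 179.7 lbmol/h.
Outlet amounts (n = n₀ + ν ξ):
  U: 651 − 1(179.7) = 471.3
  R: 6070 − 3(179.7) = 5531
  Q: 0 + 2(179.7) = 359.4
  M: 472 (inert)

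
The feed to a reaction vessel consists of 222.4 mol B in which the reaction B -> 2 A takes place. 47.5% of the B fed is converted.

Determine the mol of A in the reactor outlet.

B reacted = 0.475 × 222.4 = 105.6 mol; ν_B = −1, so ξ = 105.6/1 = 105.6 mol.
Outlet amounts (n = n₀ + ν ξ):
  B: 222.4 − 1(105.6) = 116.8
  A: 0 + 2(105.6) = 211.3

211 mol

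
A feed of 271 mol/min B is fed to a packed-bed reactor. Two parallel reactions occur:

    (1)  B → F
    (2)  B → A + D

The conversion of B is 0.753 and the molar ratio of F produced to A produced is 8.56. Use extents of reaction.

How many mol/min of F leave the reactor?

183 mol/min

Conversion of B: B consumed = 0.753 × 271 = 204.1 mol/min = 1ξ₁ + 1ξ₂.
Selectivity: 1ξ₁ / (1ξ₂) = 8.56 → ξ₁ = 8.56 ξ₂.
Substitute: (1·8.56 + 1) ξ₂ = 204.1 → ξ₂ = 21.35 mol/min, ξ₁ = 182.7 mol/min.
Outlet amounts (n = n₀ + Σ ν·ξ):
  B: 271 − 1(182.7) − 1(21.35) = 66.94
  F: 0 + 1(182.7) = 182.7
  A: 0 + 1(21.35) = 21.35
  D: 0 + 1(21.35) = 21.35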